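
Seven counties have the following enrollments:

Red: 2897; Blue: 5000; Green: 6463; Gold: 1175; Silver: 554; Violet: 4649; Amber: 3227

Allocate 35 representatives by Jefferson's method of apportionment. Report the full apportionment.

Standard divisor 23965/35 ≈ 684.714; standard quotas: Red 4.231, Blue 7.302, Green 9.439, Gold 1.716, Silver 0.809, Violet 6.790, Amber 4.713.
Rounding down gives 4, 7, 9, 1, 0, 6, 4 = 31 seats, so the divisor must be adjusted.
With modified divisor 600: modified quotas Red 4.828, Blue 8.333, Green 10.772, Gold 1.958, Silver 0.923, Violet 7.748, Amber 5.378.
Rounding down: Red 4, Blue 8, Green 10, Gold 1, Silver 0, Violet 7, Amber 5 (total 35).

Red 4; Blue 8; Green 10; Gold 1; Silver 0; Violet 7; Amber 5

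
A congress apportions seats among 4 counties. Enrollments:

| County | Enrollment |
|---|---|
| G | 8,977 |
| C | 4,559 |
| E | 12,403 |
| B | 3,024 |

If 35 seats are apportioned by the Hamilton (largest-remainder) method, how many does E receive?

Total 28963; standard divisor 28963/35 ≈ 827.514.
Standard quotas: G 10.8482, C 5.5093, E 14.9883, B 3.6543.
Lower quotas: G 10, C 5, E 14, B 3 (sum 32, leaving 3 seats).
Remainders in descending order: E 0.9883, G 0.8482, B 0.6543, C 0.5093.
Largest remainders: E, G, B receive the extra seats.
E receives 15.

15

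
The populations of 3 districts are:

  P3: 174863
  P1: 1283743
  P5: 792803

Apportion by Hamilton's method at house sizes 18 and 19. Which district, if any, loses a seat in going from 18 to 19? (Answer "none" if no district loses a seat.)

P3

At 18 seats: P3 2, P1 10, P5 6.
At 19 seats: P3 1, P1 11, P5 7.
P3 drops from 2 to 1.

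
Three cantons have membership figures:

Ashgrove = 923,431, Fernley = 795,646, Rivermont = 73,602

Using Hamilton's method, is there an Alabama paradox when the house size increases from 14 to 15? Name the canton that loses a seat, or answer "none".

Rivermont

At 14 seats: Ashgrove 7, Fernley 6, Rivermont 1.
At 15 seats: Ashgrove 8, Fernley 7, Rivermont 0.
Rivermont drops from 1 to 0.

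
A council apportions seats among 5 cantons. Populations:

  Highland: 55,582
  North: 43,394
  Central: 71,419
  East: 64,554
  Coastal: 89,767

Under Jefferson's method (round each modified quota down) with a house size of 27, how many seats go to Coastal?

Standard divisor 324716/27 ≈ 12026.519; standard quotas: Highland 4.622, North 3.608, Central 5.938, East 5.368, Coastal 7.464.
Rounding down gives 4, 3, 5, 5, 7 = 24 seats, so the divisor must be adjusted.
With modified divisor 11000: modified quotas Highland 5.053, North 3.945, Central 6.493, East 5.869, Coastal 8.161.
Rounding down: Highland 5, North 3, Central 6, East 5, Coastal 8 (total 27).
Coastal receives 8.

8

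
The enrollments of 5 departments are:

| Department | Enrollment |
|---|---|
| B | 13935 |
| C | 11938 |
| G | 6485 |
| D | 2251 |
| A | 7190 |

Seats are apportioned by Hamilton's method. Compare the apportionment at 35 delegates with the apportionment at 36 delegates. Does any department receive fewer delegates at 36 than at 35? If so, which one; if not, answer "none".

none

At 35 seats: B 12, C 10, G 5, D 2, A 6.
At 36 seats: B 12, C 10, G 6, D 2, A 6.
No department's allocation decreased.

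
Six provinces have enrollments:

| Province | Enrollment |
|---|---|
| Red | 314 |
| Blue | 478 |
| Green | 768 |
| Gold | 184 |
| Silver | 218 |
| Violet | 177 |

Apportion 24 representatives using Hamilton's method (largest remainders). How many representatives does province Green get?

9

Total 2139; standard divisor 2139/24 ≈ 89.125.
Standard quotas: Red 3.523, Blue 5.363, Green 8.617, Gold 2.065, Silver 2.446, Violet 1.986.
Lower quotas: Red 3, Blue 5, Green 8, Gold 2, Silver 2, Violet 1 (sum 21, leaving 3 seats).
Remainders in descending order: Violet 0.986, Green 0.617, Red 0.523, Silver 0.446, Blue 0.363, Gold 0.065.
Largest remainders: Violet, Green, Red receive the extra seats.
Green receives 9.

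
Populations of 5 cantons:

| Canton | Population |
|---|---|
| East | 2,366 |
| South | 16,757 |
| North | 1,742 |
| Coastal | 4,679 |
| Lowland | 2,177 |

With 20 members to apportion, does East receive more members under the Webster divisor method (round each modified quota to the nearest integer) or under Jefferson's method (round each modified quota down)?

Webster: East 2, South 12, North 1, Coastal 3, Lowland 2.
Jefferson: East 1, South 14, North 1, Coastal 3, Lowland 1.
East gets 2 under Webster and 1 under Jefferson.

Webster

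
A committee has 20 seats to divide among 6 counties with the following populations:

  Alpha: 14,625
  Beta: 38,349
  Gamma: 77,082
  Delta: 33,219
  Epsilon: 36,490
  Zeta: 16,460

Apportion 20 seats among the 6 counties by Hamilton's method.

Alpha=1, Beta=4, Gamma=7, Delta=3, Epsilon=3, Zeta=2

Standard divisor: 216225 ÷ 20 ≈ 10811.25.
Standard quotas: Alpha 1.3528, Beta 3.5471, Gamma 7.1298, Delta 3.0726, Epsilon 3.3752, Zeta 1.5225.
Lower quotas: Alpha 1, Beta 3, Gamma 7, Delta 3, Epsilon 3, Zeta 1 (sum 18, leaving 2 seats).
Remainders in descending order: Beta 0.5471, Zeta 0.5225, Epsilon 0.3752, Alpha 0.3528, Gamma 0.1298, Delta 0.0726.
The surplus seats go to Beta, Zeta.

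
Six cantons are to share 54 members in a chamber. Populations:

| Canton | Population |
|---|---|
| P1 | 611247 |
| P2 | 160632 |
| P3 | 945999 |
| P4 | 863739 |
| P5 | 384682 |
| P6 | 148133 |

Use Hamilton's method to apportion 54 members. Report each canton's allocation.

Total 3114432; standard divisor 3114432/54 ≈ 57674.667.
Standard quotas: P1 10.5982, P2 2.7851, P3 16.4023, P4 14.9761, P5 6.6699, P6 2.5684.
Lower quotas: P1 10, P2 2, P3 16, P4 14, P5 6, P6 2 (sum 50, leaving 4 seats).
Remainders in descending order: P4 0.9761, P2 0.7851, P5 0.6699, P1 0.5982, P6 0.5684, P3 0.4023.
Largest remainders: P4, P2, P5, P1 receive the extra seats.

P1=11, P2=3, P3=16, P4=15, P5=7, P6=2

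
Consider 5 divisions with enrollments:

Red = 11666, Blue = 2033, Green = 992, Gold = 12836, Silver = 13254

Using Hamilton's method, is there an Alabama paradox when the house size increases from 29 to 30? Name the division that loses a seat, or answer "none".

Blue

At 29 seats: Red 8, Blue 2, Green 1, Gold 9, Silver 9.
At 30 seats: Red 9, Blue 1, Green 1, Gold 9, Silver 10.
Blue drops from 2 to 1.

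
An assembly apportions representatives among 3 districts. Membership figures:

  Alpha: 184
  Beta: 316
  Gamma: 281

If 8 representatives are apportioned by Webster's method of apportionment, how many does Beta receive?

3

Standard divisor 781/8 ≈ 97.625; standard quotas: Alpha 1.885, Beta 3.237, Gamma 2.878.
Rounding to the nearest integer gives Alpha 2, Beta 3, Gamma 3 — total 8, matching the house size, so no adjustment is needed.
Beta receives 3.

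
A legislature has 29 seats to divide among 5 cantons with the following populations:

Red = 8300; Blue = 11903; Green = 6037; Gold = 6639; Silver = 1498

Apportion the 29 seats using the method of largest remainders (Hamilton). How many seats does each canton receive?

Standard divisor: 34377 ÷ 29 ≈ 1185.414.
Standard quotas: Red 7.0018, Blue 10.0412, Green 5.0927, Gold 5.6006, Silver 1.2637.
Lower quotas: Red 7, Blue 10, Green 5, Gold 5, Silver 1 (sum 28, leaving 1 seat).
Remainders in descending order: Gold 0.6006, Silver 0.2637, Green 0.0927, Blue 0.0412, Red 0.0018.
The surplus seat goes to Gold.

Red: 7; Blue: 10; Green: 5; Gold: 6; Silver: 1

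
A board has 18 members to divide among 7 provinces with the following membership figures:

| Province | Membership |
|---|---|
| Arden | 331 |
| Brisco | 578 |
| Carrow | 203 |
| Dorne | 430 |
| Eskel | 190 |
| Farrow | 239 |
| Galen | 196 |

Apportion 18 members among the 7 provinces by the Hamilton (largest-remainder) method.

Standard divisor: 2167 ÷ 18 ≈ 120.389.
Standard quotas: Arden 2.749, Brisco 4.801, Carrow 1.686, Dorne 3.572, Eskel 1.578, Farrow 1.985, Galen 1.628.
Lower quotas: Arden 2, Brisco 4, Carrow 1, Dorne 3, Eskel 1, Farrow 1, Galen 1 (sum 13, leaving 5 seats).
Remainders in descending order: Farrow 0.985, Brisco 0.801, Arden 0.749, Carrow 0.686, Galen 0.628, Eskel 0.578, Dorne 0.572.
The surplus seats go to Farrow, Brisco, Arden, Carrow, Galen.

Arden=3; Brisco=5; Carrow=2; Dorne=3; Eskel=1; Farrow=2; Galen=2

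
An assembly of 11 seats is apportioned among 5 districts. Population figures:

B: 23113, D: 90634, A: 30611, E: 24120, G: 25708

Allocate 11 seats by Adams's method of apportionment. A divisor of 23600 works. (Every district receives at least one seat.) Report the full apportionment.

B=1, D=4, A=2, E=2, G=2

With modified divisor 23600: modified quotas B 0.979, D 3.840, A 1.297, E 1.022, G 1.089.
Rounding up: B 1, D 4, A 2, E 2, G 2 (total 11).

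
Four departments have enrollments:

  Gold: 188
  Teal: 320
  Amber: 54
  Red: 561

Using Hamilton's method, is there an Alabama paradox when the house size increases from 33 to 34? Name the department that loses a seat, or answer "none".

At 33 seats: Gold 6, Teal 9, Amber 2, Red 16.
At 34 seats: Gold 6, Teal 10, Amber 1, Red 17.
Amber drops from 2 to 1.

Amber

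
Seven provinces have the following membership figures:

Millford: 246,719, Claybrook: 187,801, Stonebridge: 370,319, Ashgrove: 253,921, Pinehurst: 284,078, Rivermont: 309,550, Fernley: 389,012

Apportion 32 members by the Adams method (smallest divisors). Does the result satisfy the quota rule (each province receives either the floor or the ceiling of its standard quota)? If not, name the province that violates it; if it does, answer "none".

Standard quotas: Millford 3.867, Claybrook 2.944, Stonebridge 5.805, Ashgrove 3.980, Pinehurst 4.453, Rivermont 4.852, Fernley 6.098.
Adams allocation: Millford 4, Claybrook 3, Stonebridge 6, Ashgrove 4, Pinehurst 4, Rivermont 5, Fernley 6.
Every allocation lies between the lower and upper quota.

none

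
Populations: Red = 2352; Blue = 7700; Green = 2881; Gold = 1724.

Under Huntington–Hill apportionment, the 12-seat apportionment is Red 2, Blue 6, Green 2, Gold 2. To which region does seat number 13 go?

Priority for the next seat is population ÷ (√(s·(s+1))).
Priorities: Red 960.200, Blue 1188.136, Green 1176.163, Gold 703.820.
Highest priority: Blue.

Blue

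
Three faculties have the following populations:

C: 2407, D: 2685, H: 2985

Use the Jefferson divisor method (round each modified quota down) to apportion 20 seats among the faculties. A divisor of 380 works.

C 6, D 7, H 7

With modified divisor 380: modified quotas C 6.334, D 7.066, H 7.855.
Rounding down: C 6, D 7, H 7 (total 20).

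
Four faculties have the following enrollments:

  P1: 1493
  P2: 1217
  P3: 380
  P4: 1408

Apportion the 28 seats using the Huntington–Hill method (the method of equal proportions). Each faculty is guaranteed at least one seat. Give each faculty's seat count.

P1: 9, P2: 8, P3: 2, P4: 9

With divisor 160: modified quotas P1 9.331, P2 7.606, P3 2.375, P4 8.800.
Geometric-mean thresholds: P1 √(9·10)=9.487, P2 √(7·8)=7.483, P3 √(2·3)=2.449, P4 √(8·9)=8.485.
Each quota rounded against its threshold gives P1 9, P2 8, P3 2, P4 9 (total 28).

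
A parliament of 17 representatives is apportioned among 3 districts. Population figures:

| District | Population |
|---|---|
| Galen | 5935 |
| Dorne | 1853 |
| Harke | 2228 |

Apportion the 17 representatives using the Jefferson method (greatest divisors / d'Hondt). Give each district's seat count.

Galen: 10, Dorne: 3, Harke: 4

Standard divisor 10016/17 ≈ 589.176; standard quotas: Galen 10.073, Dorne 3.145, Harke 3.782.
Rounding down gives 10, 3, 3 = 16 seats, so the divisor must be adjusted.
With modified divisor 550: modified quotas Galen 10.791, Dorne 3.369, Harke 4.051.
Rounding down: Galen 10, Dorne 3, Harke 4 (total 17).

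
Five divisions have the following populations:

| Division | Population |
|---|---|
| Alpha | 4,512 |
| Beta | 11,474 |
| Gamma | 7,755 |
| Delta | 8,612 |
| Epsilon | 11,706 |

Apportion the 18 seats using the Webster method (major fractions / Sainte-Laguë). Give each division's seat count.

Standard divisor 44059/18 ≈ 2447.722; standard quotas: Alpha 1.843, Beta 4.688, Gamma 3.168, Delta 3.518, Epsilon 4.782.
Rounding to the nearest integer gives 2, 5, 3, 4, 5 = 19 seats, so the divisor must be adjusted.
With modified divisor 2500: modified quotas Alpha 1.805, Beta 4.590, Gamma 3.102, Delta 3.445, Epsilon 4.682.
Rounding to the nearest integer: Alpha 2, Beta 5, Gamma 3, Delta 3, Epsilon 5 (total 18).

Alpha 2, Beta 5, Gamma 3, Delta 3, Epsilon 5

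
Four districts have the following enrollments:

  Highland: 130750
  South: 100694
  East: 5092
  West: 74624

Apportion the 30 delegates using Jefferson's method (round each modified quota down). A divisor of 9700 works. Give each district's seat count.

Highland 13, South 10, East 0, West 7

With modified divisor 9700: modified quotas Highland 13.479, South 10.381, East 0.525, West 7.693.
Rounding down: Highland 13, South 10, East 0, West 7 (total 30).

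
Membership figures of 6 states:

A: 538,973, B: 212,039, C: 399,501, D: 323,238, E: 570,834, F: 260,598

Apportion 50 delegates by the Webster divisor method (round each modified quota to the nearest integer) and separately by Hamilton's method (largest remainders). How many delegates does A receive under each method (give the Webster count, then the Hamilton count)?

Webster: A 11, B 5, C 9, D 7, E 12, F 6.
Hamilton: A 12, B 4, C 9, D 7, E 12, F 6.
A gets 11 under Webster and 12 under Hamilton.

11 and 12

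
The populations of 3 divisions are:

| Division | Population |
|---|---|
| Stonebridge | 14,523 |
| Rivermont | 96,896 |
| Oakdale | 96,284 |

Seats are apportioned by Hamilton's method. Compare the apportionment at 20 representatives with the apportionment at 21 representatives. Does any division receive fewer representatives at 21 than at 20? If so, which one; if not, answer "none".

At 20 seats: Stonebridge 2, Rivermont 9, Oakdale 9.
At 21 seats: Stonebridge 1, Rivermont 10, Oakdale 10.
Stonebridge drops from 2 to 1.

Stonebridge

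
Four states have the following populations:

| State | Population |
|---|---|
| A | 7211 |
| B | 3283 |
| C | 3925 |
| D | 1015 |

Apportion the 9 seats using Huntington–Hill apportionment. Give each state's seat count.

With divisor 1847: modified quotas A 3.904, B 1.777, C 2.125, D 0.550.
Geometric-mean thresholds: A √(3·4)=3.464, B √(1·2)=1.414, C √(2·3)=2.449, D (min 1).
Each quota rounded against its threshold gives A 4, B 2, C 2, D 1 (total 9).

A 4, B 2, C 2, D 1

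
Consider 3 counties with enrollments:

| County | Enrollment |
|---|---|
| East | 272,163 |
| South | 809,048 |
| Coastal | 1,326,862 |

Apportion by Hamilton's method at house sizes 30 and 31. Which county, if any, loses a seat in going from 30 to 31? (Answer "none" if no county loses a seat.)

At 30 seats: East 3, South 10, Coastal 17.
At 31 seats: East 4, South 10, Coastal 17.
No county's allocation decreased.

none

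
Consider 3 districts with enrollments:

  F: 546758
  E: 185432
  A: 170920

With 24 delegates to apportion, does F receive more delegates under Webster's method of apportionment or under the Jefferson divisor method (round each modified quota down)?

Jefferson

Webster: F 14, E 5, A 5.
Jefferson: F 15, E 5, A 4.
F gets 14 under Webster and 15 under Jefferson.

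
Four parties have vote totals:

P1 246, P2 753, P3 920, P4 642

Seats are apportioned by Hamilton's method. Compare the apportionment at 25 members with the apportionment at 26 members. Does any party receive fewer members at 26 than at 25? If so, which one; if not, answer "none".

P1

At 25 seats: P1 3, P2 7, P3 9, P4 6.
At 26 seats: P1 2, P2 8, P3 9, P4 7.
P1 drops from 3 to 2.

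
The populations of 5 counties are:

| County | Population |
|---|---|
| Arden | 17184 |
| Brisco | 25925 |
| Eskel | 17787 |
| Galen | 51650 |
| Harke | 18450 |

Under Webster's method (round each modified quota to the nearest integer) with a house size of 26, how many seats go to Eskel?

4

Standard divisor 130996/26 ≈ 5038.308; standard quotas: Arden 3.411, Brisco 5.146, Eskel 3.530, Galen 10.251, Harke 3.662.
Rounding to the nearest integer gives Arden 3, Brisco 5, Eskel 4, Galen 10, Harke 4 — total 26, matching the house size, so no adjustment is needed.
Eskel receives 4.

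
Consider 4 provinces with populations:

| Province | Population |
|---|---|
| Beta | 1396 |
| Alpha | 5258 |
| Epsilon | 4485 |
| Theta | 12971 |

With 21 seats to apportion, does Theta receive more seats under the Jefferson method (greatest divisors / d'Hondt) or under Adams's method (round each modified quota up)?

Jefferson: Beta 1, Alpha 4, Epsilon 4, Theta 12.
Adams: Beta 2, Alpha 5, Epsilon 4, Theta 10.
Theta gets 12 under Jefferson and 10 under Adams.

Jefferson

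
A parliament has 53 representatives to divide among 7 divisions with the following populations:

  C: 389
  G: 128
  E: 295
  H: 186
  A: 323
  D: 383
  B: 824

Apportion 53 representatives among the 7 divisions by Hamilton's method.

The standard divisor is 2528/53 ≈ 47.698.
Standard quotas: C 8.155, G 2.684, E 6.185, H 3.900, A 6.772, D 8.030, B 17.275.
Lower quotas: C 8, G 2, E 6, H 3, A 6, D 8, B 17 (sum 50, leaving 3 seats).
Remainders in descending order: H 0.900, A 0.772, G 0.684, B 0.275, E 0.185, C 0.155, D 0.030.
The surplus seats go to H, A, G.

C: 8, G: 3, E: 6, H: 4, A: 7, D: 8, B: 17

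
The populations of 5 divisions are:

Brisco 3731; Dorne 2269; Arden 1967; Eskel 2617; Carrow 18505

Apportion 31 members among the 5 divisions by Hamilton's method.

Brisco 4, Dorne 2, Arden 2, Eskel 3, Carrow 20

The standard divisor is 29089/31 ≈ 938.355.
Standard quotas: Brisco 3.9761, Dorne 2.4181, Arden 2.0962, Eskel 2.7889, Carrow 19.7207.
Lower quotas: Brisco 3, Dorne 2, Arden 2, Eskel 2, Carrow 19 (sum 28, leaving 3 seats).
Remainders in descending order: Brisco 0.9761, Eskel 0.7889, Carrow 0.7207, Dorne 0.4181, Arden 0.0962.
The surplus seats go to Brisco, Eskel, Carrow.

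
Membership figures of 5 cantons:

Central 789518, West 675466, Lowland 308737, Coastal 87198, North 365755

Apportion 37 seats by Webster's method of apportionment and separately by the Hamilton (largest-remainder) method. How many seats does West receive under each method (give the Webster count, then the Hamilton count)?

12 and 11

Webster: Central 13, West 12, Lowland 5, Coastal 1, North 6.
Hamilton: Central 13, West 11, Lowland 5, Coastal 2, North 6.
West gets 12 under Webster and 11 under Hamilton.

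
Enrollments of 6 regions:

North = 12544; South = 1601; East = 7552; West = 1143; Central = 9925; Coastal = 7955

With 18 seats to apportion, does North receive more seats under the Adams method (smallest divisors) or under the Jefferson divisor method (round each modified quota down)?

Jefferson

Adams: North 5, South 1, East 3, West 1, Central 4, Coastal 4.
Jefferson: North 6, South 0, East 3, West 0, Central 5, Coastal 4.
North gets 5 under Adams and 6 under Jefferson.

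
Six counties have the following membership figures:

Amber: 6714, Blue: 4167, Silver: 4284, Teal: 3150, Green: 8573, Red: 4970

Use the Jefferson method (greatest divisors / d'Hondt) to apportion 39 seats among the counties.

Amber: 8, Blue: 5, Silver: 5, Teal: 4, Green: 11, Red: 6

Standard divisor 31858/39 ≈ 816.872; standard quotas: Amber 8.219, Blue 5.101, Silver 5.244, Teal 3.856, Green 10.495, Red 6.084.
Rounding down gives 8, 5, 5, 3, 10, 6 = 37 seats, so the divisor must be adjusted.
With modified divisor 760: modified quotas Amber 8.834, Blue 5.483, Silver 5.637, Teal 4.145, Green 11.280, Red 6.539.
Rounding down: Amber 8, Blue 5, Silver 5, Teal 4, Green 11, Red 6 (total 39).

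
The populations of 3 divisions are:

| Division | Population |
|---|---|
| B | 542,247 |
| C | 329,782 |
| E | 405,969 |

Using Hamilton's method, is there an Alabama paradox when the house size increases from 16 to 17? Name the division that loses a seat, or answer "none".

At 16 seats: B 7, C 4, E 5.
At 17 seats: B 7, C 4, E 6.
No division's allocation decreased.

none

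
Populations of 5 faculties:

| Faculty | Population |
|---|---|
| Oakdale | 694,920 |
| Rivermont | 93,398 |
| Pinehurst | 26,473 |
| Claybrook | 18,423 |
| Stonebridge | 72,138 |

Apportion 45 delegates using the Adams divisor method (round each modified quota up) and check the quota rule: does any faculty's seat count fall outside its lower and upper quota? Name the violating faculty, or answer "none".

Standard quotas: Oakdale 34.541, Rivermont 4.642, Pinehurst 1.316, Claybrook 0.916, Stonebridge 3.586.
Adams allocation: Oakdale 33, Rivermont 5, Pinehurst 2, Claybrook 1, Stonebridge 4.
Oakdale has quota 34.541 (lower 34, upper 35) but receives 33 — outside the quota interval.

Oakdale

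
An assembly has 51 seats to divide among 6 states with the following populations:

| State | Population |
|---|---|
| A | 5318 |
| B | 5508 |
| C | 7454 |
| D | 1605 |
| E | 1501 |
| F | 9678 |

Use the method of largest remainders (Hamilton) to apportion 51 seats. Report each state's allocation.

Standard divisor: 31064 ÷ 51 ≈ 609.098.
Standard quotas: A 8.7309, B 9.0429, C 12.2378, D 2.6350, E 2.4643, F 15.8891.
Lower quotas: A 8, B 9, C 12, D 2, E 2, F 15 (sum 48, leaving 3 seats).
Remainders in descending order: F 0.8891, A 0.7309, D 0.6350, E 0.4643, C 0.2378, B 0.0429.
The surplus seats go to F, A, D.

A 9; B 9; C 12; D 3; E 2; F 16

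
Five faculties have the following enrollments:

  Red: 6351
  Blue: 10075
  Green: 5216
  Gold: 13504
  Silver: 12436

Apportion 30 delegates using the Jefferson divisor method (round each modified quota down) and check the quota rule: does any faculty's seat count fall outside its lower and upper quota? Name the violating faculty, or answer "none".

Standard quotas: Red 4.004, Blue 6.352, Green 3.289, Gold 8.514, Silver 7.841.
Jefferson allocation: Red 4, Blue 6, Green 3, Gold 9, Silver 8.
Every allocation lies between the lower and upper quota.

none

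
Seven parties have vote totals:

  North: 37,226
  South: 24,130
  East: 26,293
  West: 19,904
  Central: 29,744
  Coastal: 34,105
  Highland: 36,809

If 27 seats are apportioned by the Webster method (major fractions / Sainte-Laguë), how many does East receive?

Standard divisor 208211/27 ≈ 7711.519; standard quotas: North 4.827, South 3.129, East 3.410, West 2.581, Central 3.857, Coastal 4.423, Highland 4.773.
Rounding to the nearest integer gives North 5, South 3, East 3, West 3, Central 4, Coastal 4, Highland 5 — total 27, matching the house size, so no adjustment is needed.
East receives 3.

3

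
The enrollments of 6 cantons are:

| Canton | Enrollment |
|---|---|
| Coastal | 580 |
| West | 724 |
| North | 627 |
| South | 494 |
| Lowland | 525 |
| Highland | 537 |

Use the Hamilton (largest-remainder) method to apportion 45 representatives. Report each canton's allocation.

Standard divisor: 3487 ÷ 45 ≈ 77.489.
Standard quotas: Coastal 7.485, West 9.343, North 8.091, South 6.375, Lowland 6.775, Highland 6.930.
Lower quotas: Coastal 7, West 9, North 8, South 6, Lowland 6, Highland 6 (sum 42, leaving 3 seats).
Remainders in descending order: Highland 0.930, Lowland 0.775, Coastal 0.485, South 0.375, West 0.343, North 0.091.
Largest remainders: Highland, Lowland, Coastal receive the extra seats.

Coastal 8, West 9, North 8, South 6, Lowland 7, Highland 7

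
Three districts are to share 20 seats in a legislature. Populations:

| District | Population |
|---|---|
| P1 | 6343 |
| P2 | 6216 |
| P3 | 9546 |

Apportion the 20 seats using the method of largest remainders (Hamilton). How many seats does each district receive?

P1 6, P2 5, P3 9

Total 22105; standard divisor 22105/20 ≈ 1105.25.
Standard quotas: P1 5.7390, P2 5.6241, P3 8.6370.
Lower quotas: P1 5, P2 5, P3 8 (sum 18, leaving 2 seats).
Remainders in descending order: P1 0.7390, P3 0.6370, P2 0.6241.
Largest remainders: P1, P3 receive the extra seats.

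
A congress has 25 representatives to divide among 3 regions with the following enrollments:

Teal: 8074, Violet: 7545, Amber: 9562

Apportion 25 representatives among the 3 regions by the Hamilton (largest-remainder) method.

Standard divisor: 25181 ÷ 25 ≈ 1007.24.
Standard quotas: Teal 8.0160, Violet 7.4908, Amber 9.4933.
Lower quotas: Teal 8, Violet 7, Amber 9 (sum 24, leaving 1 seat).
Remainders in descending order: Amber 0.4933, Violet 0.4908, Teal 0.0160.
The surplus seat goes to Amber.

Teal: 8; Violet: 7; Amber: 10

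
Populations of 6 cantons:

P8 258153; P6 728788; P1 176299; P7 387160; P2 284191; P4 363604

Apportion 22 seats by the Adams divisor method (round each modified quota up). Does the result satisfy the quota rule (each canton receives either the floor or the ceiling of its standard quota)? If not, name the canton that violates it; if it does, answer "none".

Standard quotas: P8 2.584, P6 7.294, P1 1.764, P7 3.875, P2 2.844, P4 3.639.
Adams allocation: P8 3, P6 7, P1 2, P7 4, P2 3, P4 3.
Every allocation lies between the lower and upper quota.

none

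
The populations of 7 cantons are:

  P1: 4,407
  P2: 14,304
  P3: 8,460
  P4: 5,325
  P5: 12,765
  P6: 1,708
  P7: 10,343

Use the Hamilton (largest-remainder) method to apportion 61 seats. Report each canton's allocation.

P1 5; P2 15; P3 9; P4 6; P5 13; P6 2; P7 11

The standard divisor is 57312/61 ≈ 939.541.
Standard quotas: P1 4.6906, P2 15.2245, P3 9.0044, P4 5.6677, P5 13.5864, P6 1.8179, P7 11.0086.
Lower quotas: P1 4, P2 15, P3 9, P4 5, P5 13, P6 1, P7 11 (sum 58, leaving 3 seats).
Remainders in descending order: P6 0.8179, P1 0.6906, P4 0.6677, P5 0.5864, P2 0.2245, P7 0.0086, P3 0.0044.
The surplus seats go to P6, P1, P4.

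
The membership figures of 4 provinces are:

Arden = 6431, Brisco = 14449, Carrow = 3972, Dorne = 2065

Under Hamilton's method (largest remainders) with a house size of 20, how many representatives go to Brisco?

11

Standard divisor: 26917 ÷ 20 ≈ 1345.85.
Standard quotas: Arden 4.7784, Brisco 10.7360, Carrow 2.9513, Dorne 1.5343.
Lower quotas: Arden 4, Brisco 10, Carrow 2, Dorne 1 (sum 17, leaving 3 seats).
Remainders in descending order: Carrow 0.9513, Arden 0.7784, Brisco 0.7360, Dorne 0.5343.
Largest remainders: Carrow, Arden, Brisco receive the extra seats.
Brisco receives 11.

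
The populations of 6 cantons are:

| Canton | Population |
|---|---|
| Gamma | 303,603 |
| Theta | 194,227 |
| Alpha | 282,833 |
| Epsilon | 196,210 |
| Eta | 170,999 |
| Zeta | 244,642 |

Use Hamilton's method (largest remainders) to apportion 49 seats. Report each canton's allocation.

Total 1392514; standard divisor 1392514/49 ≈ 28418.653.
Standard quotas: Gamma 10.6832, Theta 6.8345, Alpha 9.9524, Epsilon 6.9043, Eta 6.0171, Zeta 8.6085.
Lower quotas: Gamma 10, Theta 6, Alpha 9, Epsilon 6, Eta 6, Zeta 8 (sum 45, leaving 4 seats).
Remainders in descending order: Alpha 0.9524, Epsilon 0.9043, Theta 0.8345, Gamma 0.6832, Zeta 0.6085, Eta 0.0171.
Largest remainders: Alpha, Epsilon, Theta, Gamma receive the extra seats.

Gamma: 11, Theta: 7, Alpha: 10, Epsilon: 7, Eta: 6, Zeta: 8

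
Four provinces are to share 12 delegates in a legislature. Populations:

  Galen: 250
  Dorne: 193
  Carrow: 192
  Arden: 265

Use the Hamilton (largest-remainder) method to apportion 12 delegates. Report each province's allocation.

Galen: 3; Dorne: 3; Carrow: 3; Arden: 3

Total 900; standard divisor 900/12 = 75.
Standard quotas: Galen 3.333, Dorne 2.573, Carrow 2.560, Arden 3.533.
Lower quotas: Galen 3, Dorne 2, Carrow 2, Arden 3 (sum 10, leaving 2 seats).
Remainders in descending order: Dorne 0.573, Carrow 0.560, Arden 0.533, Galen 0.333.
The surplus seats go to Dorne, Carrow.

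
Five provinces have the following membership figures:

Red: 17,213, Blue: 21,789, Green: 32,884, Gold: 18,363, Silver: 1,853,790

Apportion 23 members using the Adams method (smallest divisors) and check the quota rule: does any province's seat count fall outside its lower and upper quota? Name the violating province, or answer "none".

Standard quotas: Red 0.204, Blue 0.258, Green 0.389, Gold 0.217, Silver 21.932.
Adams allocation: Red 1, Blue 1, Green 1, Gold 1, Silver 19.
Silver has quota 21.932 (lower 21, upper 22) but receives 19 — outside the quota interval.

Silver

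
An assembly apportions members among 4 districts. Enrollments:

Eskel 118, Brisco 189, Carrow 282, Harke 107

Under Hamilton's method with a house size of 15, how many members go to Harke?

2

Total 696; standard divisor 696/15 ≈ 46.4.
Standard quotas: Eskel 2.543, Brisco 4.073, Carrow 6.078, Harke 2.306.
Lower quotas: Eskel 2, Brisco 4, Carrow 6, Harke 2 (sum 14, leaving 1 seat).
Remainders in descending order: Eskel 0.543, Harke 0.306, Carrow 0.078, Brisco 0.073.
The surplus seat goes to Eskel.
Harke receives 2.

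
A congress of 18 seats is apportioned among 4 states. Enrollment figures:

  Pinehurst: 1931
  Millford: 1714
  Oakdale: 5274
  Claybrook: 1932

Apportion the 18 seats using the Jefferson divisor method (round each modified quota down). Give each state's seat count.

Standard divisor 10851/18 ≈ 602.833; standard quotas: Pinehurst 3.203, Millford 2.843, Oakdale 8.749, Claybrook 3.205.
Rounding down gives 3, 2, 8, 3 = 16 seats, so the divisor must be adjusted.
With modified divisor 550: modified quotas Pinehurst 3.511, Millford 3.116, Oakdale 9.589, Claybrook 3.513.
Rounding down: Pinehurst 3, Millford 3, Oakdale 9, Claybrook 3 (total 18).

Pinehurst 3, Millford 3, Oakdale 9, Claybrook 3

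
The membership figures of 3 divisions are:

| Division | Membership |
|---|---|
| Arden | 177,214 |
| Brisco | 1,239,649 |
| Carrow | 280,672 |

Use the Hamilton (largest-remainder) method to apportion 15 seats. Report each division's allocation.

Arden: 2, Brisco: 11, Carrow: 2

Standard divisor: 1697535 ÷ 15 = 113169.
Standard quotas: Arden 1.5659, Brisco 10.9540, Carrow 2.4801.
Lower quotas: Arden 1, Brisco 10, Carrow 2 (sum 13, leaving 2 seats).
Remainders in descending order: Brisco 0.9540, Arden 0.5659, Carrow 0.4801.
The surplus seats go to Brisco, Arden.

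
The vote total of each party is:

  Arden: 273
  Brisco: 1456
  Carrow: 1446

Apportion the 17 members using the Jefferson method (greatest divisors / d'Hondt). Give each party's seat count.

Standard divisor 3175/17 ≈ 186.765; standard quotas: Arden 1.462, Brisco 7.796, Carrow 7.742.
Rounding down gives 1, 7, 7 = 15 seats, so the divisor must be adjusted.
With modified divisor 170: modified quotas Arden 1.606, Brisco 8.565, Carrow 8.506.
Rounding down: Arden 1, Brisco 8, Carrow 8 (total 17).

Arden 1; Brisco 8; Carrow 8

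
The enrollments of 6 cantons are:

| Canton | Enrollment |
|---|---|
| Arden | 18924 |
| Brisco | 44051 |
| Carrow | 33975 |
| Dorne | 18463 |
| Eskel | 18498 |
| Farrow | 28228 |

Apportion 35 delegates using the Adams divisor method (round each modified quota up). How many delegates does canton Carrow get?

7

Standard divisor 162139/35 ≈ 4632.543; standard quotas: Arden 4.085, Brisco 9.509, Carrow 7.334, Dorne 3.986, Eskel 3.993, Farrow 6.093.
Rounding up gives 5, 10, 8, 4, 4, 7 = 38 seats, so the divisor must be adjusted.
With modified divisor 4870: modified quotas Arden 3.886, Brisco 9.045, Carrow 6.976, Dorne 3.791, Eskel 3.798, Farrow 5.796.
Rounding up: Arden 4, Brisco 10, Carrow 7, Dorne 4, Eskel 4, Farrow 6 (total 35).
Carrow receives 7.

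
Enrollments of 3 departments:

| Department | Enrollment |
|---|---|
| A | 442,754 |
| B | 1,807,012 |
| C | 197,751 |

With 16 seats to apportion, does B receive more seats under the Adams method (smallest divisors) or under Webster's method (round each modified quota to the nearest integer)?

Webster

Adams: A 3, B 11, C 2.
Webster: A 3, B 12, C 1.
B gets 11 under Adams and 12 under Webster.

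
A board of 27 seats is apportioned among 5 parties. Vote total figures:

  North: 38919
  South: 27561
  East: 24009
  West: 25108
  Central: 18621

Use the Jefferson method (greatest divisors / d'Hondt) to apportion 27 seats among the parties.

North 8, South 5, East 5, West 5, Central 4

Standard divisor 134218/27 ≈ 4971.037; standard quotas: North 7.829, South 5.544, East 4.830, West 5.051, Central 3.746.
Rounding down gives 7, 5, 4, 5, 3 = 24 seats, so the divisor must be adjusted.
With modified divisor 4620: modified quotas North 8.424, South 5.966, East 5.197, West 5.435, Central 4.031.
Rounding down: North 8, South 5, East 5, West 5, Central 4 (total 27).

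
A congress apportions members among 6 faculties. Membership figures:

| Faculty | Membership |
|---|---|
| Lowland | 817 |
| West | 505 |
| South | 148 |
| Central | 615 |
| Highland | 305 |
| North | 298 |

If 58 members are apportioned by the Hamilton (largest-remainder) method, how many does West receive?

11

Standard divisor: 2688 ÷ 58 ≈ 46.345.
Standard quotas: Lowland 17.629, West 10.897, South 3.193, Central 13.270, Highland 6.581, North 6.430.
Lower quotas: Lowland 17, West 10, South 3, Central 13, Highland 6, North 6 (sum 55, leaving 3 seats).
Remainders in descending order: West 0.897, Lowland 0.629, Highland 0.581, North 0.430, Central 0.270, South 0.193.
Largest remainders: West, Lowland, Highland receive the extra seats.
West receives 11.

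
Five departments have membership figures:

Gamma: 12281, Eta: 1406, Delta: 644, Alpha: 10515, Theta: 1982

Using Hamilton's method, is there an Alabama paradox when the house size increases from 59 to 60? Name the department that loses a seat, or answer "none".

At 59 seats: Gamma 27, Eta 3, Delta 2, Alpha 23, Theta 4.
At 60 seats: Gamma 28, Eta 3, Delta 1, Alpha 24, Theta 4.
Delta drops from 2 to 1.

Delta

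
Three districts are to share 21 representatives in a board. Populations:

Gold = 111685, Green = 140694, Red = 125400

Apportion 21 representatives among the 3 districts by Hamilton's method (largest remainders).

The standard divisor is 377779/21 ≈ 17989.476.
Standard quotas: Gold 6.2084, Green 7.8209, Red 6.9707.
Lower quotas: Gold 6, Green 7, Red 6 (sum 19, leaving 2 seats).
Remainders in descending order: Red 0.9707, Green 0.8209, Gold 0.2084.
Largest remainders: Red, Green receive the extra seats.

Gold=6, Green=8, Red=7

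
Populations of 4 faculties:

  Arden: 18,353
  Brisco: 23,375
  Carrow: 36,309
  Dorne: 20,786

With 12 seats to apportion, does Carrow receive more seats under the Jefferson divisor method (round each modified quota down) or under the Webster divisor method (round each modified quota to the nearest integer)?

Jefferson: Arden 2, Brisco 3, Carrow 5, Dorne 2.
Webster: Arden 2, Brisco 3, Carrow 4, Dorne 3.
Carrow gets 5 under Jefferson and 4 under Webster.

Jefferson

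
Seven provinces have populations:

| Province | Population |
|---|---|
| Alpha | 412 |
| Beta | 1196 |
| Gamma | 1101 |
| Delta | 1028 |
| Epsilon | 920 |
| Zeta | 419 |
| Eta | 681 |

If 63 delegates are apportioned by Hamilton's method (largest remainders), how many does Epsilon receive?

10

Standard divisor: 5757 ÷ 63 ≈ 91.381.
Standard quotas: Alpha 4.509, Beta 13.088, Gamma 12.048, Delta 11.250, Epsilon 10.068, Zeta 4.585, Eta 7.452.
Lower quotas: Alpha 4, Beta 13, Gamma 12, Delta 11, Epsilon 10, Zeta 4, Eta 7 (sum 61, leaving 2 seats).
Remainders in descending order: Zeta 0.585, Alpha 0.509, Eta 0.452, Delta 0.250, Beta 0.088, Epsilon 0.068, Gamma 0.048.
Largest remainders: Zeta, Alpha receive the extra seats.
Epsilon receives 10.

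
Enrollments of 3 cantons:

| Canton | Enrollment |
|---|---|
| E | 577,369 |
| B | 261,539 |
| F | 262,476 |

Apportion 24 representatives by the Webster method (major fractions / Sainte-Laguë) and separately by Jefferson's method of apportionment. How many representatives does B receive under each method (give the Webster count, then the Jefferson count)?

Webster: E 12, B 6, F 6.
Jefferson: E 13, B 5, F 6.
B gets 6 under Webster and 5 under Jefferson.

6 and 5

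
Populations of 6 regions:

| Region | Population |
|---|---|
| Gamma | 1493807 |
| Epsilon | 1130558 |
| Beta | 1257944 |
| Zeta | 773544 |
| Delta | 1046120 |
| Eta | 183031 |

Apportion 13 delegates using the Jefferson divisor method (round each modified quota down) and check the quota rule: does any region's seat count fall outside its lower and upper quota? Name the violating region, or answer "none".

none

Standard quotas: Gamma 3.300, Epsilon 2.497, Beta 2.779, Zeta 1.709, Delta 2.311, Eta 0.404.
Jefferson allocation: Gamma 3, Epsilon 3, Beta 3, Zeta 2, Delta 2, Eta 0.
Every allocation lies between the lower and upper quota.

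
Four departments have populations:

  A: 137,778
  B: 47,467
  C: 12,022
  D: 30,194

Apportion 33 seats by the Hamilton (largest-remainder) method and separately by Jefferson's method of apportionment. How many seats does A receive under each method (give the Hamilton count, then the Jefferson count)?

Hamilton: A 20, B 7, C 2, D 4.
Jefferson: A 21, B 7, C 1, D 4.
A gets 20 under Hamilton and 21 under Jefferson.

20 and 21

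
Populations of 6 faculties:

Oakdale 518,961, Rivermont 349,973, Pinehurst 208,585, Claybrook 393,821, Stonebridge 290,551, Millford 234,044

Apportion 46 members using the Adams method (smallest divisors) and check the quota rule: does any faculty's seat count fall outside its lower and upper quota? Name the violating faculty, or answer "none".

none

Standard quotas: Oakdale 11.960, Rivermont 8.066, Pinehurst 4.807, Claybrook 9.076, Stonebridge 6.696, Millford 5.394.
Adams allocation: Oakdale 12, Rivermont 8, Pinehurst 5, Claybrook 9, Stonebridge 7, Millford 5.
Every allocation lies between the lower and upper quota.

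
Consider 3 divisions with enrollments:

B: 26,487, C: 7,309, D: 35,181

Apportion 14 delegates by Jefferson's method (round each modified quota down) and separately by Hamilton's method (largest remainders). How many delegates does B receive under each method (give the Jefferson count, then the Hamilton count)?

6 and 5

Jefferson: B 6, C 1, D 7.
Hamilton: B 5, C 2, D 7.
B gets 6 under Jefferson and 5 under Hamilton.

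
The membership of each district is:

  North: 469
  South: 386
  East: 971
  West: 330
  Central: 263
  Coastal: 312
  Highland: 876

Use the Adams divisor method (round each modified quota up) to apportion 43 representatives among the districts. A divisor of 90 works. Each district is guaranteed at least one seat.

With modified divisor 90: modified quotas North 5.211, South 4.289, East 10.789, West 3.667, Central 2.922, Coastal 3.467, Highland 9.733.
Rounding up: North 6, South 5, East 11, West 4, Central 3, Coastal 4, Highland 10 (total 43).

North: 6, South: 5, East: 11, West: 4, Central: 3, Coastal: 4, Highland: 10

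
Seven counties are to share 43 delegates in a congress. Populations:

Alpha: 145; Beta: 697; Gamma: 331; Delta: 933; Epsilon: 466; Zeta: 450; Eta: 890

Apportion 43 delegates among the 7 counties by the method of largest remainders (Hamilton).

Alpha=1, Beta=8, Gamma=4, Delta=10, Epsilon=5, Zeta=5, Eta=10

Standard divisor: 3912 ÷ 43 ≈ 90.977.
Standard quotas: Alpha 1.594, Beta 7.661, Gamma 3.638, Delta 10.255, Epsilon 5.122, Zeta 4.946, Eta 9.783.
Lower quotas: Alpha 1, Beta 7, Gamma 3, Delta 10, Epsilon 5, Zeta 4, Eta 9 (sum 39, leaving 4 seats).
Remainders in descending order: Zeta 0.946, Eta 0.783, Beta 0.661, Gamma 0.638, Alpha 0.594, Delta 0.255, Epsilon 0.122.
The surplus seats go to Zeta, Eta, Beta, Gamma.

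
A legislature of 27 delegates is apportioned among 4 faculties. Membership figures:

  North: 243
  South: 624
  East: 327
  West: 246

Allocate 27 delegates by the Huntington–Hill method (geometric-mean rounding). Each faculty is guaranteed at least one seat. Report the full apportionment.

North=5, South=11, East=6, West=5

With divisor 54.32: modified quotas North 4.473, South 11.487, East 6.020, West 4.529.
Geometric-mean thresholds: North √(4·5)=4.472, South √(11·12)=11.489, East √(6·7)=6.481, West √(4·5)=4.472.
Each quota rounded against its threshold gives North 5, South 11, East 6, West 5 (total 27).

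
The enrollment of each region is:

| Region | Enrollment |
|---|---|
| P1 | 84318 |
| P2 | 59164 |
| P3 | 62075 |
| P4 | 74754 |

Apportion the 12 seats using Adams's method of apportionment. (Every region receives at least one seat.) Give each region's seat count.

P1=3, P2=3, P3=3, P4=3

Standard divisor 280311/12 ≈ 23359.25; standard quotas: P1 3.610, P2 2.533, P3 2.657, P4 3.200.
Rounding up gives 4, 3, 3, 4 = 14 seats, so the divisor must be adjusted.
With modified divisor 28800: modified quotas P1 2.928, P2 2.054, P3 2.155, P4 2.596.
Rounding up: P1 3, P2 3, P3 3, P4 3 (total 12).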